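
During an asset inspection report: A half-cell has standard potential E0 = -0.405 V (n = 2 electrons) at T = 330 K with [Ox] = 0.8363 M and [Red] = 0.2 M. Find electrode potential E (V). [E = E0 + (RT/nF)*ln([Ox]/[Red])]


Apply the Nernst equation: E = E0 + (RT/nF)*ln([Ox]/[Red])
Step 1: RT/nF = 8.314*330/(2*96485) = 0.01421786 V
Step 2: [Ox]/[Red] = 0.8363/0.2 = 4.1815
Step 3: ln(4.1815) = 1.43067
Step 4: correction = 0.01421786 * 1.43067 = 0.02 V
E = -0.405 + 0.02 = -0.385 V

-0.385 V


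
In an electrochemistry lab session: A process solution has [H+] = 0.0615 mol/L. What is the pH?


pH = −log10[H+]
pH = −log10(0.0615) = 1.21

1.21


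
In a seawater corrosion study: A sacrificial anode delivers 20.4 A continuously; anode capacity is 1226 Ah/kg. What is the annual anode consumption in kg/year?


Annual consumption = current * hours per year / capacity
Rate = 20.4 * 8760 / 1226 = 145.8 kg/year

145.8 kg/year


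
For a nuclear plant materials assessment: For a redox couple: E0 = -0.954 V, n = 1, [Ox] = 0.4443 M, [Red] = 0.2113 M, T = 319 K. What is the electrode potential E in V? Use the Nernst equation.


Apply the Nernst equation: E = E0 + (RT/nF)*ln([Ox]/[Red])
Step 1: RT/nF = 8.314*319/(1*96485) = 0.02748786 V
Step 2: [Ox]/[Red] = 0.4443/0.2113 = 2.102698
Step 3: ln(2.102698) = 0.743221
Step 4: correction = 0.02748786 * 0.743221 = 0.02 V
E = -0.954 + 0.02 = -0.934 V

-0.934 V


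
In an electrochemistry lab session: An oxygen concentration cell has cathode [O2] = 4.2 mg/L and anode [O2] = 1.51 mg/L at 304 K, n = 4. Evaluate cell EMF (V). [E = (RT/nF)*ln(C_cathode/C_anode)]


Apply the Nernst concentration-cell relation: E = (RT/nF)*ln(C_cathode/C_anode)
RT/nF = 8.314*304/(4*96485) = 0.00654883 V
ln(4.2/1.51) = 1.02297
E = 0.00654883 * 1.02297 = 0.0067 V

0.0067 V


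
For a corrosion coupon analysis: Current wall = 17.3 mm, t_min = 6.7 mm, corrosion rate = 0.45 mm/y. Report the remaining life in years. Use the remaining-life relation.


Apply the remaining-life relation: RL = (t_current − t_min) / CR
RL = (17.3 − 6.7) / 0.45 = 10.6 / 0.45 = 23.6 years

23.6 years


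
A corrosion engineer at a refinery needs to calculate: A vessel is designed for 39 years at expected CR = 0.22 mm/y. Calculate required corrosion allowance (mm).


Corrosion allowance = CR × design life
CA = 0.22 * 39 = 8.58 mm

8.58 mm


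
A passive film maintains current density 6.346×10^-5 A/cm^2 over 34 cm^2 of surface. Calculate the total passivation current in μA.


I = i_pass * A, then convert A → μA (×10^6)
I = 6.346×10^-5 * 34 * 10^6 = 2157.64 μA

2157.64 μA


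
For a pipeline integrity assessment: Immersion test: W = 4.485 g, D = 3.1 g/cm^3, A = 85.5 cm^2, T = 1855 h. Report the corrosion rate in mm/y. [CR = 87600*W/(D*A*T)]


Apply the mm/y weight-loss relation: CR = 87600 * W / (D * A * T)
Numerator: 87600 * 4.485 = 392886.0
Denominator: 3.1 * 85.5 * 1855 = 491667.75
CR = 392886.0 / 491667.75 = 0.7991 mm/y

0.7991 mm/y


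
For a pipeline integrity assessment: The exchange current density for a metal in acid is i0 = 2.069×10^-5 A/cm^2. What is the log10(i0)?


i0 = 2.069×10^-5 A/cm^2
log10(i0) = -4.684

-4.684


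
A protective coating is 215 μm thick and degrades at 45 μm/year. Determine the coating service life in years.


Service life = thickness / degradation rate
Life = 215 / 45 = 4.8 years

4.8 years


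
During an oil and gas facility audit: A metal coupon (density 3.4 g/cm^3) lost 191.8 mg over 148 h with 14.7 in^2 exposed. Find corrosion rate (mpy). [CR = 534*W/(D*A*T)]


Apply the mpy weight-loss relation: CR = 534 * W / (D * A * T)
Numerator: 534 * 191.8 = 102421.2
Denominator: 3.4 * 14.7 * 148 = 7397.04
CR = 102421.2 / 7397.04 = 13.84624 mpy

13.84624 mpy


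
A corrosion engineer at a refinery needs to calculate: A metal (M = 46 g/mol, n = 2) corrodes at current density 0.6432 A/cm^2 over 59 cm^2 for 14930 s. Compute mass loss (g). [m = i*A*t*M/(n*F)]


Apply Faraday's law: m = i*A*t*M / (n*F)
Total charge passed Q = i*A*t = 0.6432*59*14930 = 566575.584 C
m = Q*M/(n*F) = 566575.584*46/(2*96485) = 135.05973 g

135.05973 g


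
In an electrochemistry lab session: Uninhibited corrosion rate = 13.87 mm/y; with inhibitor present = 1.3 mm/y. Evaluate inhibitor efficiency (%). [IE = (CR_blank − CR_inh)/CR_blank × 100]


Apply the inhibitor-efficiency definition: IE = (CR_blank − CR_inh)/CR_blank × 100
IE = (13.87 − 1.3) / 13.87 × 100
IE = 12.57 / 13.87 × 100 = 90.6 %

90.6 %


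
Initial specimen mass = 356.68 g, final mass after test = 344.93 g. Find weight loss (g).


Weight loss = initial − final
WL = 356.68 − 344.93 = 11.75 g

11.75 g


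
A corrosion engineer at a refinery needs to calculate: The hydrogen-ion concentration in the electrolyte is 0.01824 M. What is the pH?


pH = −log10[H+]
pH = −log10(0.01824) = 1.74

1.74


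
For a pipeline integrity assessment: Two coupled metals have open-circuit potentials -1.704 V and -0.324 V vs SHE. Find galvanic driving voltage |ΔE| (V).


Driving voltage is the absolute potential difference.
|ΔE| = |-1.704 − (-0.324)| = 1.38 V

1.38 V


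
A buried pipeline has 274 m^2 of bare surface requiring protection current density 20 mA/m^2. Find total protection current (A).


I = area * current density, then convert mA → A (÷1000)
I = 274 * 20 / 1000 = 5.48 A

5.48 A


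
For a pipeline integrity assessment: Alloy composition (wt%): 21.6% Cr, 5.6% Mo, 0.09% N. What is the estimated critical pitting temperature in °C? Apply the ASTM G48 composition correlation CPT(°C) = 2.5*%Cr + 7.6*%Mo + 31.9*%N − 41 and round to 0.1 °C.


Apply the ASTM G48 empirical CPT estimate: CPT(°C) = 2.5*%Cr + 7.6*%Mo + 31.9*%N − 41
2.5*21.6 = 54; 7.6*5.6 = 42.56; 31.9*0.09 = 2.871
CPT = 54 + 42.56 + 2.871 − 41 = 58.431 °C
Rounded to 0.1 °C: CPT ≈ 58.4 °C

58.4 °C


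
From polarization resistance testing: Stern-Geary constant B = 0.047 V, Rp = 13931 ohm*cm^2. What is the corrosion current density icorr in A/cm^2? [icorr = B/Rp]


Apply the Stern-Geary relation: icorr = B / Rp
icorr = 0.047 / 13931 = 3.374×10^-6 A/cm^2

3.374×10^-6 A/cm^2


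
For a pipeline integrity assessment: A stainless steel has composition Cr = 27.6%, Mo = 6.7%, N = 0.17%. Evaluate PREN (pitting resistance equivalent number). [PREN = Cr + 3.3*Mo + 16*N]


Apply the PREN formula: PREN = Cr + 3.3*Mo + 16*N
PREN = 27.6 + 3.3*6.7 + 16*0.17
PREN = 27.6 + 22.11 + 2.72 = 52.43

52.43


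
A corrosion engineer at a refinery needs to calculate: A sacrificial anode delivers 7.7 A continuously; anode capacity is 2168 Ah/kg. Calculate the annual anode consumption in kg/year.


Annual consumption = current * hours per year / capacity
Rate = 7.7 * 8760 / 2168 = 31.1 kg/year

31.1 kg/year


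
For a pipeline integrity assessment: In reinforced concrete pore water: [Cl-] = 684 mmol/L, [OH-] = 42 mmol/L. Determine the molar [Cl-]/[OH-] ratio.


Threshold parameter = [Cl-] / [OH-] (molar basis; both in mmol/L, so units cancel)
Ratio = 684 / 42 = 16.29

16.29


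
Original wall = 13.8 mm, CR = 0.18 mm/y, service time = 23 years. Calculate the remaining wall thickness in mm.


Remaining wall = original − CR × time
t = 13.8 − 0.18*23 = 13.8 − 4.14 = 9.66 mm

9.66 mm


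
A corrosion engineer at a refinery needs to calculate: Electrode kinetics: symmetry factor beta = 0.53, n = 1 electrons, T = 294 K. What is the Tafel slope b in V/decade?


Apply the Tafel slope relation: b = 2.303*R*T/(beta*n*F)
Numerator: 2.303 * 8.314 * 294 = 5629.26
Denominator: 0.53 * 1 * 96485 = 51137.05
b = 5629.26 / 51137.05 = 0.1101 V/decade

0.1101 V/decade


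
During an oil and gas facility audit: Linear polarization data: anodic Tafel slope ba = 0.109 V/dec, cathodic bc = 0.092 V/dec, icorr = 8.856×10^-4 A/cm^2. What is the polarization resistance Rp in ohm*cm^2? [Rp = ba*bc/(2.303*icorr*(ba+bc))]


Apply the Stern-Geary equation: Rp = ba*bc / (2.303*icorr*(ba+bc))
ba*bc = 0.109*0.092 = 0.010028
ba+bc = 0.201; 2.303*icorr*(ba+bc) = 2.303*8.856×10^-4*0.201 = 4.099469×10^-4
Rp = 0.010028 / 4.099469×10^-4 = 24.5 ohm*cm^2

24.5 ohm*cm^2


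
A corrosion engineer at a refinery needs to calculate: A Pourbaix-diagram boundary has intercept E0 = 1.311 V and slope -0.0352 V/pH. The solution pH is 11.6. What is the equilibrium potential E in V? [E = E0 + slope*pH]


Apply the Pourbaix line equation: E = E0 + slope*pH
E = 1.311 + (-0.0352)*11.6 = 1.311 + (-0.40832) = 0.90268 V
Rounded to 4 decimal places: E = 0.9027 V

0.9027 V


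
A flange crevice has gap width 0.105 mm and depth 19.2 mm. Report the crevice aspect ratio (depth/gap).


Aspect ratio = depth / gap
Ratio = 19.2 / 0.105 = 182.9

182.9


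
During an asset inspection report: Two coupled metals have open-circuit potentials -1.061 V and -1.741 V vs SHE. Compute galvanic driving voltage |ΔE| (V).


Driving voltage is the absolute potential difference.
|ΔE| = |-1.061 − (-1.741)| = 0.68 V

0.68 V


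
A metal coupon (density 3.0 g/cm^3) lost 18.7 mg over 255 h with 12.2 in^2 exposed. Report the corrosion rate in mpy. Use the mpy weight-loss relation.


Apply the mpy weight-loss relation: CR = 534 * W / (D * A * T)
Numerator: 534 * 18.7 = 9985.8
Denominator: 3.0 * 12.2 * 255 = 9333.0
CR = 9985.8 / 9333.0 = 1.06995 mpy

1.06995 mpy


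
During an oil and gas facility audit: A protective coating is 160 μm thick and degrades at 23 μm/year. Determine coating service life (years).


Service life = thickness / degradation rate
Life = 160 / 23 = 7.0 years

7.0 years


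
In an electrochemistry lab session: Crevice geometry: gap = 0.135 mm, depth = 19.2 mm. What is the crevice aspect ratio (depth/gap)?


Aspect ratio = depth / gap
Ratio = 19.2 / 0.135 = 142.2

142.2


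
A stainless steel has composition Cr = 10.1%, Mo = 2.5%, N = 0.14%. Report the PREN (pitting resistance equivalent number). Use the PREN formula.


Apply the PREN formula: PREN = Cr + 3.3*Mo + 16*N
PREN = 10.1 + 3.3*2.5 + 16*0.14
PREN = 10.1 + 8.25 + 2.24 = 20.59

20.59


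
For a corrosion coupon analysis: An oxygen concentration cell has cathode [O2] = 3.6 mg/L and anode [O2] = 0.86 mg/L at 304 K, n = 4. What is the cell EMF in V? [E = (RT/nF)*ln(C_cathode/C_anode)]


Apply the Nernst concentration-cell relation: E = (RT/nF)*ln(C_cathode/C_anode)
RT/nF = 8.314*304/(4*96485) = 0.00654883 V
ln(3.6/0.86) = 1.43176
E = 0.00654883 * 1.43176 = 0.00938 V

0.00938 V


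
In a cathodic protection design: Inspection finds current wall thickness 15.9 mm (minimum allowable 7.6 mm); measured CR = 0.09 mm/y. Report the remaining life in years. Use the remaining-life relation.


Apply the remaining-life relation: RL = (t_current − t_min) / CR
RL = (15.9 − 7.6) / 0.09 = 8.3 / 0.09 = 92.2 years

92.2 years


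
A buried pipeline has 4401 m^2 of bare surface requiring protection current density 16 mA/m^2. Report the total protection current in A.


I = area * current density, then convert mA → A (÷1000)
I = 4401 * 16 / 1000 = 70.42 A

70.42 A


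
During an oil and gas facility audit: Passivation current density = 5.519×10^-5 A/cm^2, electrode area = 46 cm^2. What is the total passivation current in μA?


I = i_pass * A, then convert A → μA (×10^6)
I = 5.519×10^-5 * 46 * 10^6 = 2538.74 μA

2538.74 μA


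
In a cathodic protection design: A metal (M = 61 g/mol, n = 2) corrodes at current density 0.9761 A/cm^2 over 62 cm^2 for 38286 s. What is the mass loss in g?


Apply Faraday's law: m = i*A*t*M / (n*F)
Total charge passed Q = i*A*t = 0.9761*62*38286 = 2316999.8052 C
m = Q*M/(n*F) = 2316999.8052*61/(2*96485) = 732.43 g

732.43 g


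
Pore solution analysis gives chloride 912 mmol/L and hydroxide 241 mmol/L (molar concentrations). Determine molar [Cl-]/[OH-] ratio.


Threshold parameter = [Cl-] / [OH-] (molar basis; both in mmol/L, so units cancel)
Ratio = 912 / 241 = 3.78

3.78


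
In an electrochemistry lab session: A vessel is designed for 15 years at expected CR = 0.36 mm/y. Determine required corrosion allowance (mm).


Corrosion allowance = CR × design life
CA = 0.36 * 15 = 5.4 mm

5.4 mm


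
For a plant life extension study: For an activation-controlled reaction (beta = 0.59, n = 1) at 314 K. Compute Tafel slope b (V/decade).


Apply the Tafel slope relation: b = 2.303*R*T/(beta*n*F)
Numerator: 2.303 * 8.314 * 314 = 6012.2
Denominator: 0.59 * 1 * 96485 = 56926.15
b = 6012.2 / 56926.15 = 0.106 V/decade

0.106 V/decade


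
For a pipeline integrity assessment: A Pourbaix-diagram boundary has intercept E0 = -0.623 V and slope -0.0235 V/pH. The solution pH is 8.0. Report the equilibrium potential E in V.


Apply the Pourbaix line equation: E = E0 + slope*pH
E = -0.623 + (-0.0235)*8.0 = -0.623 + (-0.188) = -0.811 V
Rounded to 4 decimal places: E = -0.8110 V

-0.8110 V


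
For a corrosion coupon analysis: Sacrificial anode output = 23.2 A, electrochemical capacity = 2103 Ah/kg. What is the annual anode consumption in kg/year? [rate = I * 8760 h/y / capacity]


Annual consumption = current * hours per year / capacity
Rate = 23.2 * 8760 / 2103 = 96.6 kg/year

96.6 kg/year


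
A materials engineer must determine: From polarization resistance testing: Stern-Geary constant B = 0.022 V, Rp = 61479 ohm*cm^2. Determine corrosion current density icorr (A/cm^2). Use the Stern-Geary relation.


Apply the Stern-Geary relation: icorr = B / Rp
icorr = 0.022 / 61479 = 3.578×10^-7 A/cm^2

3.578×10^-7 A/cm^2


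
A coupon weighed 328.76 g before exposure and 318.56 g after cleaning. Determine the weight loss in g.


Weight loss = initial − final
WL = 328.76 − 318.56 = 10.2 g

10.2 g


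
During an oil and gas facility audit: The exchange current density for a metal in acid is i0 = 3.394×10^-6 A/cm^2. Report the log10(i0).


i0 = 3.394×10^-6 A/cm^2
log10(i0) = -5.469

-5.469


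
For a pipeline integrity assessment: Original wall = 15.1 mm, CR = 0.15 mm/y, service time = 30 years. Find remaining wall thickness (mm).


Remaining wall = original − CR × time
t = 15.1 − 0.15*30 = 15.1 − 4.5 = 10.6 mm

10.6 mm


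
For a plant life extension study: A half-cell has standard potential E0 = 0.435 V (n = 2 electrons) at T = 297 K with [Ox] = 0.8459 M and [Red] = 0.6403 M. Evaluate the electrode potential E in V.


Apply the Nernst equation: E = E0 + (RT/nF)*ln([Ox]/[Red])
Step 1: RT/nF = 8.314*297/(2*96485) = 0.01279607 V
Step 2: [Ox]/[Red] = 0.8459/0.6403 = 1.321099
Step 3: ln(1.321099) = 0.278464
Step 4: correction = 0.01279607 * 0.278464 = 0.0036 V
E = 0.435 + 0.0036 = 0.4386 V

0.4386 V


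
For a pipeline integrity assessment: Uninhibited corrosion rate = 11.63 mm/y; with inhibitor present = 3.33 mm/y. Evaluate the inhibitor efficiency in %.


Apply the inhibitor-efficiency definition: IE = (CR_blank − CR_inh)/CR_blank × 100
IE = (11.63 − 3.33) / 11.63 × 100
IE = 8.3 / 11.63 × 100 = 71.4 %

71.4 %


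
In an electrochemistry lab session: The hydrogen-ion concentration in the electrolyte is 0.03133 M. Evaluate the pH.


pH = −log10[H+]
pH = −log10(0.03133) = 1.5

1.5


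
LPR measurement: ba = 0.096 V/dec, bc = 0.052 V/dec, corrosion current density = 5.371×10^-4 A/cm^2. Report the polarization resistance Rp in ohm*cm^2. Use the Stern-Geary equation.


Apply the Stern-Geary equation: Rp = ba*bc / (2.303*icorr*(ba+bc))
ba*bc = 0.096*0.052 = 0.004992
ba+bc = 0.148; 2.303*icorr*(ba+bc) = 2.303*5.371×10^-4*0.148 = 1.8306731×10^-4
Rp = 0.004992 / 1.8306731×10^-4 = 27.27 ohm*cm^2

27.27 ohm*cm^2


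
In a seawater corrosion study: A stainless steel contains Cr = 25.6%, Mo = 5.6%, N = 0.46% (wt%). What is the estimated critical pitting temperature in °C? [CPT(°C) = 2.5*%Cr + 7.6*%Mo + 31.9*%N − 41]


Apply the ASTM G48 empirical CPT estimate: CPT(°C) = 2.5*%Cr + 7.6*%Mo + 31.9*%N − 41
2.5*25.6 = 64; 7.6*5.6 = 42.56; 31.9*0.46 = 14.674
CPT = 64 + 42.56 + 14.674 − 41 = 80.234 °C
Rounded to 0.1 °C: CPT ≈ 80.2 °C

80.2 °C


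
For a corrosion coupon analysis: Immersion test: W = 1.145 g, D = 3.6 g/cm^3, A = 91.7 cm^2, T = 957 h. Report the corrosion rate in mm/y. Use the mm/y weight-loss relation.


Apply the mm/y weight-loss relation: CR = 87600 * W / (D * A * T)
Numerator: 87600 * 1.145 = 100302.0
Denominator: 3.6 * 91.7 * 957 = 315924.84
CR = 100302.0 / 315924.84 = 0.31749 mm/y

0.31749 mm/y


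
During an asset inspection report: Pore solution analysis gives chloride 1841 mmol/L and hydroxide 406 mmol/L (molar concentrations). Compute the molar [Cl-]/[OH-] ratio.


Threshold parameter = [Cl-] / [OH-] (molar basis; both in mmol/L, so units cancel)
Ratio = 1841 / 406 = 4.53

4.53


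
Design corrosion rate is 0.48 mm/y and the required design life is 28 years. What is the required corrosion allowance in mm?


Corrosion allowance = CR × design life
CA = 0.48 * 28 = 13.44 mm

13.44 mm


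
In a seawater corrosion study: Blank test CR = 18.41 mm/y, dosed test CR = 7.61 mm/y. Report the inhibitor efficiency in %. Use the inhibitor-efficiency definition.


Apply the inhibitor-efficiency definition: IE = (CR_blank − CR_inh)/CR_blank × 100
IE = (18.41 − 7.61) / 18.41 × 100
IE = 10.8 / 18.41 × 100 = 58.7 %

58.7 %


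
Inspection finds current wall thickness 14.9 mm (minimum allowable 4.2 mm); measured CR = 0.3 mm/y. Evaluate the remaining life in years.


Apply the remaining-life relation: RL = (t_current − t_min) / CR
RL = (14.9 − 4.2) / 0.3 = 10.7 / 0.3 = 35.7 years

35.7 years


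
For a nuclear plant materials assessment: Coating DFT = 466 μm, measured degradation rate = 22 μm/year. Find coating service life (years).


Service life = thickness / degradation rate
Life = 466 / 22 = 21.2 years

21.2 years


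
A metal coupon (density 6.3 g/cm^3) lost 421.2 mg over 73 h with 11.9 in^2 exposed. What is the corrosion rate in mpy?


Apply the mpy weight-loss relation: CR = 534 * W / (D * A * T)
Numerator: 534 * 421.2 = 224920.8
Denominator: 6.3 * 11.9 * 73 = 5472.81
CR = 224920.8 / 5472.81 = 41.09786 mpy

41.09786 mpy


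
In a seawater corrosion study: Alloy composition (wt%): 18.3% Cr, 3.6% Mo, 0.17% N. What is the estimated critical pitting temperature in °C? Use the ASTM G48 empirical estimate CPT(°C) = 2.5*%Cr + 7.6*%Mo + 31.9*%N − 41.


Apply the ASTM G48 empirical CPT estimate: CPT(°C) = 2.5*%Cr + 7.6*%Mo + 31.9*%N − 41
2.5*18.3 = 45.75; 7.6*3.6 = 27.36; 31.9*0.17 = 5.423
CPT = 45.75 + 27.36 + 5.423 − 41 = 37.533 °C
Rounded to 0.1 °C: CPT ≈ 37.5 °C

37.5 °C


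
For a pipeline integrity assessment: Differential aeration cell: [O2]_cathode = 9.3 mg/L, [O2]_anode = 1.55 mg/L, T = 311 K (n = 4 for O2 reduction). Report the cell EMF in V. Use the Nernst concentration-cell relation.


Apply the Nernst concentration-cell relation: E = (RT/nF)*ln(C_cathode/C_anode)
RT/nF = 8.314*311/(4*96485) = 0.00669963 V
ln(9.3/1.55) = 1.79176
E = 0.00669963 * 1.79176 = 0.012 V

0.012 V


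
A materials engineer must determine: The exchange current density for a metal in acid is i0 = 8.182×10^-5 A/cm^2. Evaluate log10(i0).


i0 = 8.182×10^-5 A/cm^2
log10(i0) = -4.087

-4.087


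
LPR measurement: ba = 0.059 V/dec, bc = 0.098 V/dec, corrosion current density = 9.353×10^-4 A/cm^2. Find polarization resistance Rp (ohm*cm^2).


Apply the Stern-Geary equation: Rp = ba*bc / (2.303*icorr*(ba+bc))
ba*bc = 0.059*0.098 = 0.005782
ba+bc = 0.157; 2.303*icorr*(ba+bc) = 2.303*9.353×10^-4*0.157 = 3.3817736×10^-4
Rp = 0.005782 / 3.3817736×10^-4 = 17.1 ohm*cm^2

17.1 ohm*cm^2


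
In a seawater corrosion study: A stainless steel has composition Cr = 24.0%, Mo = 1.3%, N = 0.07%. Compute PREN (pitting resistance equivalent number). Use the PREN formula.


Apply the PREN formula: PREN = Cr + 3.3*Mo + 16*N
PREN = 24.0 + 3.3*1.3 + 16*0.07
PREN = 24.0 + 4.29 + 1.12 = 29.41

29.41


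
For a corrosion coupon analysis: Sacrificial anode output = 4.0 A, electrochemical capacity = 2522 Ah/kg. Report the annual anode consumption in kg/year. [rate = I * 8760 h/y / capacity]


Annual consumption = current * hours per year / capacity
Rate = 4.0 * 8760 / 2522 = 13.9 kg/year

13.9 kg/year


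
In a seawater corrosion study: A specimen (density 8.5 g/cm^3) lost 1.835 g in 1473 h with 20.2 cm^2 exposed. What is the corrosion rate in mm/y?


Apply the mm/y weight-loss relation: CR = 87600 * W / (D * A * T)
Numerator: 87600 * 1.835 = 160746.0
Denominator: 8.5 * 20.2 * 1473 = 252914.1
CR = 160746.0 / 252914.1 = 0.63558 mm/y

0.63558 mm/y


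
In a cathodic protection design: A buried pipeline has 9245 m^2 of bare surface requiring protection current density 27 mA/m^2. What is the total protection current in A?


I = area * current density, then convert mA → A (÷1000)
I = 9245 * 27 / 1000 = 249.62 A

249.62 A


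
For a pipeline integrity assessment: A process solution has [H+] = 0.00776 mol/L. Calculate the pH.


pH = −log10[H+]
pH = −log10(0.00776) = 2.11

2.11


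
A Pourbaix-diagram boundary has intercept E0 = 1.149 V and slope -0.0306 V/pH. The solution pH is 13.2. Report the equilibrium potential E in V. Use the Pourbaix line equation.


Apply the Pourbaix line equation: E = E0 + slope*pH
E = 1.149 + (-0.0306)*13.2 = 1.149 + (-0.40392) = 0.74508 V
Rounded to 3 decimal places: E = 0.745 V

0.745 V


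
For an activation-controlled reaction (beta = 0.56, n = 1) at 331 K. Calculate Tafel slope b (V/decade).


Apply the Tafel slope relation: b = 2.303*R*T/(beta*n*F)
Numerator: 2.303 * 8.314 * 331 = 6337.7
Denominator: 0.56 * 1 * 96485 = 54031.6
b = 6337.7 / 54031.6 = 0.117 V/decade

0.117 V/decade


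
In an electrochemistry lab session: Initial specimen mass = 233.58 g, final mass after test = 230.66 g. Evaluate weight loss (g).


Weight loss = initial − final
WL = 233.58 − 230.66 = 2.92 g

2.92 g


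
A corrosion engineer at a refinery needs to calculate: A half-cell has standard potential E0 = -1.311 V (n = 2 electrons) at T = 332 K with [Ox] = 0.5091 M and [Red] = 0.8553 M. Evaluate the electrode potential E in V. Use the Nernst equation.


Apply the Nernst equation: E = E0 + (RT/nF)*ln([Ox]/[Red])
Step 1: RT/nF = 8.314*332/(2*96485) = 0.01430403 V
Step 2: [Ox]/[Red] = 0.5091/0.8553 = 0.59523
Step 3: ln(0.59523) = -0.518807
Step 4: correction = 0.01430403 * -0.518807 = -0.0074 V
E = -1.311 + -0.0074 = -1.3184 V

-1.3184 V


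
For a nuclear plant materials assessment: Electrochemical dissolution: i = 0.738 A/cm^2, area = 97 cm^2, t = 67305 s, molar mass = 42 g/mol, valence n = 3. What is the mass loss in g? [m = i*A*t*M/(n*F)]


Apply Faraday's law: m = i*A*t*M / (n*F)
Total charge passed Q = i*A*t = 0.738*97*67305 = 4818095.73 C
m = Q*M/(n*F) = 4818095.73*42/(3*96485) = 699.107 g

699.107 g


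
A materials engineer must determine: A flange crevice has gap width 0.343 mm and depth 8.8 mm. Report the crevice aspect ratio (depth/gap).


Aspect ratio = depth / gap
Ratio = 8.8 / 0.343 = 25.7

25.7


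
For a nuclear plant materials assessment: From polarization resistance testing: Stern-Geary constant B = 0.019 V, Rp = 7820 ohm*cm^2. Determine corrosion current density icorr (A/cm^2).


Apply the Stern-Geary relation: icorr = B / Rp
icorr = 0.019 / 7820 = 2.43×10^-6 A/cm^2

2.43×10^-6 A/cm^2


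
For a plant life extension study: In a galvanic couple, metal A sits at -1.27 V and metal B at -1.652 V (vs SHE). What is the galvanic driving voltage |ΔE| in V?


Driving voltage is the absolute potential difference.
|ΔE| = |-1.27 − (-1.652)| = 0.382 V

0.382 V


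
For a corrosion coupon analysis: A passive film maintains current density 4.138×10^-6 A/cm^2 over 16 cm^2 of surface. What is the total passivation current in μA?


I = i_pass * A, then convert A → μA (×10^6)
I = 4.138×10^-6 * 16 * 10^6 = 66.21 μA

66.21 μA


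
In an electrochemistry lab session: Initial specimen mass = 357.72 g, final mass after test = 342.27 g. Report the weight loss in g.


Weight loss = initial − final
WL = 357.72 − 342.27 = 15.45 g

15.45 g


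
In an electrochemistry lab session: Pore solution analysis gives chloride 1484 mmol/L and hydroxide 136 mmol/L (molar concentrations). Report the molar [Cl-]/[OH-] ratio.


Threshold parameter = [Cl-] / [OH-] (molar basis; both in mmol/L, so units cancel)
Ratio = 1484 / 136 = 10.91

10.91


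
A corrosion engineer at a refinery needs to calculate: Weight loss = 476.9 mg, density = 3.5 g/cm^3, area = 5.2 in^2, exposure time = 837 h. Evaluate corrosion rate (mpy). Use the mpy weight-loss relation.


Apply the mpy weight-loss relation: CR = 534 * W / (D * A * T)
Numerator: 534 * 476.9 = 254664.6
Denominator: 3.5 * 5.2 * 837 = 15233.4
CR = 254664.6 / 15233.4 = 16.71752 mpy

16.71752 mpy


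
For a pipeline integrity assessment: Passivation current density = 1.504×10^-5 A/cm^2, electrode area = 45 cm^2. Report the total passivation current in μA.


I = i_pass * A, then convert A → μA (×10^6)
I = 1.504×10^-5 * 45 * 10^6 = 676.8 μA

676.8 μA


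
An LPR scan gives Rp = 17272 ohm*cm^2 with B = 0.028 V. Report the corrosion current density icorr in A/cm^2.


Apply the Stern-Geary relation: icorr = B / Rp
icorr = 0.028 / 17272 = 1.621×10^-6 A/cm^2

1.621×10^-6 A/cm^2


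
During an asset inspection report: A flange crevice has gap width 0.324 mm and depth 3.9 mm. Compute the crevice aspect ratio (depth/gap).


Aspect ratio = depth / gap
Ratio = 3.9 / 0.324 = 12.0

12.0


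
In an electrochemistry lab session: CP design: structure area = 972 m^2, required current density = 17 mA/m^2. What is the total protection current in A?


I = area * current density, then convert mA → A (÷1000)
I = 972 * 17 / 1000 = 16.52 A

16.52 A


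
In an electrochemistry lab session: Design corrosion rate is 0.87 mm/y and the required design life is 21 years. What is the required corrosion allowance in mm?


Corrosion allowance = CR × design life
CA = 0.87 * 21 = 18.27 mm

18.27 mm


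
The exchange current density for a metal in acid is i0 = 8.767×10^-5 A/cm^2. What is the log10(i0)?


i0 = 8.767×10^-5 A/cm^2
log10(i0) = -4.057

-4.057


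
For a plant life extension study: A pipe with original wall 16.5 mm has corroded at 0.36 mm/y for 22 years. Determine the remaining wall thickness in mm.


Remaining wall = original − CR × time
t = 16.5 − 0.36*22 = 16.5 − 7.92 = 8.58 mm

8.58 mm


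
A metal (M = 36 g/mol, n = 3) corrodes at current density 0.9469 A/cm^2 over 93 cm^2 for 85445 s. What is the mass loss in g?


Apply Faraday's law: m = i*A*t*M / (n*F)
Total charge passed Q = i*A*t = 0.9469*93*85445 = 7524431.9565 C
m = Q*M/(n*F) = 7524431.9565*36/(3*96485) = 935.826 g

935.826 g


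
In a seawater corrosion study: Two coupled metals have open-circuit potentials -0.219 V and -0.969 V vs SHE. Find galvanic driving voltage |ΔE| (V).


Driving voltage is the absolute potential difference.
|ΔE| = |-0.219 − (-0.969)| = 0.75 V

0.75 V


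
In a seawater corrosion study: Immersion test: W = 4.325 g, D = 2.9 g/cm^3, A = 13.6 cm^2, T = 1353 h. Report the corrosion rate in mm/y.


Apply the mm/y weight-loss relation: CR = 87600 * W / (D * A * T)
Numerator: 87600 * 4.325 = 378870.0
Denominator: 2.9 * 13.6 * 1353 = 53362.32
CR = 378870.0 / 53362.32 = 7.09995 mm/y

7.09995 mm/y


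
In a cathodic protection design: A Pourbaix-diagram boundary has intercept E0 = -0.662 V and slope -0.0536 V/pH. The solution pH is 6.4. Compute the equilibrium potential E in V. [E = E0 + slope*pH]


Apply the Pourbaix line equation: E = E0 + slope*pH
E = -0.662 + (-0.0536)*6.4 = -0.662 + (-0.34304) = -1.00504 V
Rounded to 4 decimal places: E = -1.0050 V

-1.0050 V


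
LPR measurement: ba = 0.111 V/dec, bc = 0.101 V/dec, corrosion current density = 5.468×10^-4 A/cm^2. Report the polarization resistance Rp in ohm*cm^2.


Apply the Stern-Geary equation: Rp = ba*bc / (2.303*icorr*(ba+bc))
ba*bc = 0.111*0.101 = 0.011211
ba+bc = 0.212; 2.303*icorr*(ba+bc) = 2.303*5.468×10^-4*0.212 = 2.6696744×10^-4
Rp = 0.011211 / 2.6696744×10^-4 = 41.99 ohm*cm^2

41.99 ohm*cm^2


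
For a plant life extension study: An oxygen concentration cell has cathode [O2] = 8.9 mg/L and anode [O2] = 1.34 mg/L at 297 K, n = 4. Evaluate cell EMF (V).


Apply the Nernst concentration-cell relation: E = (RT/nF)*ln(C_cathode/C_anode)
RT/nF = 8.314*297/(4*96485) = 0.00639804 V
ln(8.9/1.34) = 1.89338
E = 0.00639804 * 1.89338 = 0.01211 V

0.01211 V


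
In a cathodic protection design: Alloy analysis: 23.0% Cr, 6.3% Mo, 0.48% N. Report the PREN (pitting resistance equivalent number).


Apply the PREN formula: PREN = Cr + 3.3*Mo + 16*N
PREN = 23.0 + 3.3*6.3 + 16*0.48
PREN = 23.0 + 20.79 + 7.68 = 51.47

51.47


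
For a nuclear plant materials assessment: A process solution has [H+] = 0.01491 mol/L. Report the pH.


pH = −log10[H+]
pH = −log10(0.01491) = 1.83

1.83


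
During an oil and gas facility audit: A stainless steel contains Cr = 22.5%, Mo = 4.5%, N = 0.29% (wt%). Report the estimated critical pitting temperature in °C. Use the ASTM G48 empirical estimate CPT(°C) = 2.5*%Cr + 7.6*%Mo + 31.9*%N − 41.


Apply the ASTM G48 empirical CPT estimate: CPT(°C) = 2.5*%Cr + 7.6*%Mo + 31.9*%N − 41
2.5*22.5 = 56.25; 7.6*4.5 = 34.2; 31.9*0.29 = 9.251
CPT = 56.25 + 34.2 + 9.251 − 41 = 58.701 °C
Rounded to 0.1 °C: CPT ≈ 58.7 °C

58.7 °C


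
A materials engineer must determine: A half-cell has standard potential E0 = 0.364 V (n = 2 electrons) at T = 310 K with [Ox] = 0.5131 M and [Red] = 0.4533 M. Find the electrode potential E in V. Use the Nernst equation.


Apply the Nernst equation: E = E0 + (RT/nF)*ln([Ox]/[Red])
Step 1: RT/nF = 8.314*310/(2*96485) = 0.01335617 V
Step 2: [Ox]/[Red] = 0.5131/0.4533 = 1.131921
Step 3: ln(1.131921) = 0.123916
Step 4: correction = 0.01335617 * 0.123916 = 0.002 V
E = 0.364 + 0.002 = 0.366 V

0.366 V


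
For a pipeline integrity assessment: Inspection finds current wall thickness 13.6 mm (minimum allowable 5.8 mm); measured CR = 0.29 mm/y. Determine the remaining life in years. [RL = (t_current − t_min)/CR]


Apply the remaining-life relation: RL = (t_current − t_min) / CR
RL = (13.6 − 5.8) / 0.29 = 7.8 / 0.29 = 26.9 years

26.9 years


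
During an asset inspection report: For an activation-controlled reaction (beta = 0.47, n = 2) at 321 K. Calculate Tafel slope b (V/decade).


Apply the Tafel slope relation: b = 2.303*R*T/(beta*n*F)
Numerator: 2.303 * 8.314 * 321 = 6146.23
Denominator: 0.47 * 2 * 96485 = 90695.9
b = 6146.23 / 90695.9 = 0.0678 V/decade

0.0678 V/decade


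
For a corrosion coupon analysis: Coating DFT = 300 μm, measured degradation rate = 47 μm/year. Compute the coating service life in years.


Service life = thickness / degradation rate
Life = 300 / 47 = 6.4 years

6.4 years


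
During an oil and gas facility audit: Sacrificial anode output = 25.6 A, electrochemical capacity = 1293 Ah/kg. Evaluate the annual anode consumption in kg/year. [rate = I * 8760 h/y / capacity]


Annual consumption = current * hours per year / capacity
Rate = 25.6 * 8760 / 1293 = 173.4 kg/year

173.4 kg/year


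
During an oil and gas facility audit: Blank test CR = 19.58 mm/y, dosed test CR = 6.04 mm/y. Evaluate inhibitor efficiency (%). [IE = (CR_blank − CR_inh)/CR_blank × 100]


Apply the inhibitor-efficiency definition: IE = (CR_blank − CR_inh)/CR_blank × 100
IE = (19.58 − 6.04) / 19.58 × 100
IE = 13.54 / 19.58 × 100 = 69.2 %

69.2 %


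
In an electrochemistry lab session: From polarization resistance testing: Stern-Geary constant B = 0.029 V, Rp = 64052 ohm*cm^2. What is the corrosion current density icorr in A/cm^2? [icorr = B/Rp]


Apply the Stern-Geary relation: icorr = B / Rp
icorr = 0.029 / 64052 = 4.528×10^-7 A/cm^2

4.528×10^-7 A/cm^2


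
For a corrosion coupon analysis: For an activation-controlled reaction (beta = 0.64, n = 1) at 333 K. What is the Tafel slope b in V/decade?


Apply the Tafel slope relation: b = 2.303*R*T/(beta*n*F)
Numerator: 2.303 * 8.314 * 333 = 6376.0
Denominator: 0.64 * 1 * 96485 = 61750.4
b = 6376.0 / 61750.4 = 0.103 V/decade

0.103 V/decade


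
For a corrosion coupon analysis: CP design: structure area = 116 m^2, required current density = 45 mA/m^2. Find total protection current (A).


I = area * current density, then convert mA → A (÷1000)
I = 116 * 45 / 1000 = 5.22 A

5.22 A


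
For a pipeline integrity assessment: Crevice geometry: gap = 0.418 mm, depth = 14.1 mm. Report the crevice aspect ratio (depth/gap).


Aspect ratio = depth / gap
Ratio = 14.1 / 0.418 = 33.7

33.7


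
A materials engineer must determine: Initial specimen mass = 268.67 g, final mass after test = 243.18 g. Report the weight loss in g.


Weight loss = initial − final
WL = 268.67 − 243.18 = 25.49 g

25.49 g


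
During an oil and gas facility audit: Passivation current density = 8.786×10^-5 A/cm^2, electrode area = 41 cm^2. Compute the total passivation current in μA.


I = i_pass * A, then convert A → μA (×10^6)
I = 8.786×10^-5 * 41 * 10^6 = 3602.26 μA

3602.26 μA


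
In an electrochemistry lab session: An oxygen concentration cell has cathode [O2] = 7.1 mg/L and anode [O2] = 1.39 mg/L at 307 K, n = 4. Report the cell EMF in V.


Apply the Nernst concentration-cell relation: E = (RT/nF)*ln(C_cathode/C_anode)
RT/nF = 8.314*307/(4*96485) = 0.00661346 V
ln(7.1/1.39) = 1.63079
E = 0.00661346 * 1.63079 = 0.01079 V

0.01079 V


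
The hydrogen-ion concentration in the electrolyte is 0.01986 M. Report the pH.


pH = −log10[H+]
pH = −log10(0.01986) = 1.7

1.7


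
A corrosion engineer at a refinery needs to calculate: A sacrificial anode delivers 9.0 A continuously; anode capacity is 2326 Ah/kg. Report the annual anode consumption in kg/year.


Annual consumption = current * hours per year / capacity
Rate = 9.0 * 8760 / 2326 = 33.9 kg/year

33.9 kg/year


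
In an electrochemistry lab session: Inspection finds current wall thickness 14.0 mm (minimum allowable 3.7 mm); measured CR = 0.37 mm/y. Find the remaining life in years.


Apply the remaining-life relation: RL = (t_current − t_min) / CR
RL = (14.0 − 3.7) / 0.37 = 10.3 / 0.37 = 27.8 years

27.8 years


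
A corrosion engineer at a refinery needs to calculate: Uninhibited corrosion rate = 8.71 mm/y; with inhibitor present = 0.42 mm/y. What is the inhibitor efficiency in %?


Apply the inhibitor-efficiency definition: IE = (CR_blank − CR_inh)/CR_blank × 100
IE = (8.71 − 0.42) / 8.71 × 100
IE = 8.29 / 8.71 × 100 = 95.2 %

95.2 %


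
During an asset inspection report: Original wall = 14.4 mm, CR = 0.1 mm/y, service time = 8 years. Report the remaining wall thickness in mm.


Remaining wall = original − CR × time
t = 14.4 − 0.1*8 = 14.4 − 0.8 = 13.6 mm

13.6 mm


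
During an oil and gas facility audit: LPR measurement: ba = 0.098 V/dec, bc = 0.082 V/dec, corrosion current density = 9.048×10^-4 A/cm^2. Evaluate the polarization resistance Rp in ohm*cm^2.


Apply the Stern-Geary equation: Rp = ba*bc / (2.303*icorr*(ba+bc))
ba*bc = 0.098*0.082 = 0.008036
ba+bc = 0.18; 2.303*icorr*(ba+bc) = 2.303*9.048×10^-4*0.18 = 3.7507579×10^-4
Rp = 0.008036 / 3.7507579×10^-4 = 21.43 ohm*cm^2

21.43 ohm*cm^2


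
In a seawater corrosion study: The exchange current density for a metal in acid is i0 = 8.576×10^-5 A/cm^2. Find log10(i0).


i0 = 8.576×10^-5 A/cm^2
log10(i0) = -4.067

-4.067


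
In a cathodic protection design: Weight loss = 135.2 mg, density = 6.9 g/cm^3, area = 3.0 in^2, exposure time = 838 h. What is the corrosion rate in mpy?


Apply the mpy weight-loss relation: CR = 534 * W / (D * A * T)
Numerator: 534 * 135.2 = 72196.8
Denominator: 6.9 * 3.0 * 838 = 17346.6
CR = 72196.8 / 17346.6 = 4.16201 mpy

4.16201 mpy


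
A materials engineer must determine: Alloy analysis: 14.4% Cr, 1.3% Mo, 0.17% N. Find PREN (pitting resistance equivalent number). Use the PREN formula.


Apply the PREN formula: PREN = Cr + 3.3*Mo + 16*N
PREN = 14.4 + 3.3*1.3 + 16*0.17
PREN = 14.4 + 4.29 + 2.72 = 21.41

21.41


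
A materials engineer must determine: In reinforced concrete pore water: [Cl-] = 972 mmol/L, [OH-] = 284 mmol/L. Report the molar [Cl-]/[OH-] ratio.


Threshold parameter = [Cl-] / [OH-] (molar basis; both in mmol/L, so units cancel)
Ratio = 972 / 284 = 3.42

3.42


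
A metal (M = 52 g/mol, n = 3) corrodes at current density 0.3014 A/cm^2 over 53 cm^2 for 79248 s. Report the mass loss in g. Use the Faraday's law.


Apply Faraday's law: m = i*A*t*M / (n*F)
Total charge passed Q = i*A*t = 0.3014*53*79248 = 1265923.4016 C
m = Q*M/(n*F) = 1265923.4016*52/(3*96485) = 227.4206 g

227.4206 g


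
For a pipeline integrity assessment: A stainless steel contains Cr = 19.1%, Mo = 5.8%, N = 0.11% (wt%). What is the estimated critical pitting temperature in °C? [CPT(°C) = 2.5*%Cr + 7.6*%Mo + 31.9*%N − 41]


Apply the ASTM G48 empirical CPT estimate: CPT(°C) = 2.5*%Cr + 7.6*%Mo + 31.9*%N − 41
2.5*19.1 = 47.75; 7.6*5.8 = 44.08; 31.9*0.11 = 3.509
CPT = 47.75 + 44.08 + 3.509 − 41 = 54.339 °C
Rounded to 0.1 °C: CPT ≈ 54.3 °C

54.3 °C


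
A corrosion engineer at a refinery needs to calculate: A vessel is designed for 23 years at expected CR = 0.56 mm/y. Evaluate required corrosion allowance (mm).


Corrosion allowance = CR × design life
CA = 0.56 * 23 = 12.88 mm

12.88 mm


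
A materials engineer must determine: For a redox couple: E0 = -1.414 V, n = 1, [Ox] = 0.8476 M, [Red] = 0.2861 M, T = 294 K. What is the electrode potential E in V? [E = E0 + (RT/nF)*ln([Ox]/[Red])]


Apply the Nernst equation: E = E0 + (RT/nF)*ln([Ox]/[Red])
Step 1: RT/nF = 8.314*294/(1*96485) = 0.02533364 V
Step 2: [Ox]/[Red] = 0.8476/0.2861 = 2.9626
Step 3: ln(2.9626) = 1.086067
Step 4: correction = 0.02533364 * 1.086067 = 0.0275 V
E = -1.414 + 0.0275 = -1.3865 V

-1.3865 V


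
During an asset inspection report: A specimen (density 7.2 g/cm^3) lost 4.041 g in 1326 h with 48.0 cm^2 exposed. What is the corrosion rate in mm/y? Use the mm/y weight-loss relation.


Apply the mm/y weight-loss relation: CR = 87600 * W / (D * A * T)
Numerator: 87600 * 4.041 = 353991.6
Denominator: 7.2 * 48.0 * 1326 = 458265.6
CR = 353991.6 / 458265.6 = 0.77246 mm/y

0.77246 mm/y


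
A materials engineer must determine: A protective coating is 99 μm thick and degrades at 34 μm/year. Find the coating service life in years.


Service life = thickness / degradation rate
Life = 99 / 34 = 2.9 years

2.9 years


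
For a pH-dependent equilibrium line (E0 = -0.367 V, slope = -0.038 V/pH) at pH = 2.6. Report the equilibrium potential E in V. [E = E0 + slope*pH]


Apply the Pourbaix line equation: E = E0 + slope*pH
E = -0.367 + (-0.038)*2.6 = -0.367 + (-0.0988) = -0.4658 V
Rounded to 3 decimal places: E = -0.466 V

-0.466 V


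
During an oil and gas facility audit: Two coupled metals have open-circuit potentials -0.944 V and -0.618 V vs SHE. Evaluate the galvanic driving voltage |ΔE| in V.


Driving voltage is the absolute potential difference.
|ΔE| = |-0.944 − (-0.618)| = 0.326 V

0.326 V


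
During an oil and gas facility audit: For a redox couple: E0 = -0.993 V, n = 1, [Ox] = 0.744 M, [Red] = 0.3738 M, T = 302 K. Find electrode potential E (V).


Apply the Nernst equation: E = E0 + (RT/nF)*ln([Ox]/[Red])
Step 1: RT/nF = 8.314*302/(1*96485) = 0.02602299 V
Step 2: [Ox]/[Red] = 0.744/0.3738 = 1.990369
Step 3: ln(1.990369) = 0.68832
Step 4: correction = 0.02602299 * 0.68832 = 0.0179 V
E = -0.993 + 0.0179 = -0.9751 V

-0.9751 V


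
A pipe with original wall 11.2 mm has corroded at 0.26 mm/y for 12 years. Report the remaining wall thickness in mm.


Remaining wall = original − CR × time
t = 11.2 − 0.26*12 = 11.2 − 3.12 = 8.08 mm

8.08 mm
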